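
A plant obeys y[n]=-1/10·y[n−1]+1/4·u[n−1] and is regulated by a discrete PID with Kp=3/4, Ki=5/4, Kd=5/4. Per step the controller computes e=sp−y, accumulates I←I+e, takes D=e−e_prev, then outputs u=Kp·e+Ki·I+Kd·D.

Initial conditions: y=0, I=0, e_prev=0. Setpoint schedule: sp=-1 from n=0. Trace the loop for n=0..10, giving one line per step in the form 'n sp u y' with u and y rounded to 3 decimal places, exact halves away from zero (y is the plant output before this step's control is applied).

(exact arithmetic carried between steps; '≈' marks a value shown rounded to 6 d.p. or computed from one; I and e_prev carry over from the previous line; the table rounds u and y to 3 d.p., halves away from zero)
n=0: y=0, sp=-1, e=sp−y=-1; I=-1, D=e−e_prev=-1; u=3/4·(-1)+5/4·(-1)+5/4·(-1)=-3.25; next y=-1/10·0+1/4·(-3.25)=-0.8125
n=1: y=-0.8125, sp=-1, e=sp−y=-0.1875; I=-1.1875, D=e−e_prev=0.8125; u=3/4·(-0.1875)+5/4·(-1.1875)+5/4·0.8125=-0.609375; next y=-1/10·(-0.8125)+1/4·(-0.609375)≈-0.071094
n=2: y≈-0.071094, sp=-1, e=sp−y≈-0.928906; I≈-2.116406, D=e−e_prev≈-0.741406; u=3/4·(-0.928906)+5/4·(-2.116406)+5/4·(-0.741406)≈-4.268945; next y=-1/10·(-0.071094)+1/4·(-4.268945)≈-1.060127
n=3: y≈-1.060127, sp=-1, e=sp−y≈0.060127; I≈-2.056279, D=e−e_prev≈0.989033; u=3/4·0.060127+5/4·(-2.056279)+5/4·0.989033≈-1.288962; next y=-1/10·(-1.060127)+1/4·(-1.288962)≈-0.216228
n=4: y≈-0.216228, sp=-1, e=sp−y≈-0.783772; I≈-2.840051, D=e−e_prev≈-0.843899; u=3/4·(-0.783772)+5/4·(-2.840051)+5/4·(-0.843899)≈-5.192767; next y=-1/10·(-0.216228)+1/4·(-5.192767)≈-1.276569
n=5: y≈-1.276569, sp=-1, e=sp−y≈0.276569; I≈-2.563482, D=e−e_prev≈1.060341; u=3/4·0.276569+5/4·(-2.563482)+5/4·1.060341≈-1.671500; next y=-1/10·(-1.276569)+1/4·(-1.671500)≈-0.290218
n=6: y≈-0.290218, sp=-1, e=sp−y≈-0.709782; I≈-3.273264, D=e−e_prev≈-0.986351; u=3/4·(-0.709782)+5/4·(-3.273264)+5/4·(-0.986351)≈-5.856855; next y=-1/10·(-0.290218)+1/4·(-5.856855)≈-1.435192
n=7: y≈-1.435192, sp=-1, e=sp−y≈0.435192; I≈-2.838072, D=e−e_prev≈1.144974; u=3/4·0.435192+5/4·(-2.838072)+5/4·1.144974≈-1.789979; next y=-1/10·(-1.435192)+1/4·(-1.789979)≈-0.303975
n=8: y≈-0.303975, sp=-1, e=sp−y≈-0.696025; I≈-3.534097, D=e−e_prev≈-1.131217; u=3/4·(-0.696025)+5/4·(-3.534097)+5/4·(-1.131217)≈-6.353660; next y=-1/10·(-0.303975)+1/4·(-6.353660)≈-1.558017
n=9: y≈-1.558017, sp=-1, e=sp−y≈0.558017; I≈-2.976079, D=e−e_prev≈1.254042; u=3/4·0.558017+5/4·(-2.976079)+5/4·1.254042≈-1.734034; next y=-1/10·(-1.558017)+1/4·(-1.734034)≈-0.277707
n=10: y≈-0.277707, sp=-1, e=sp−y≈-0.722293; I≈-3.698373, D=e−e_prev≈-1.280311; u=3/4·(-0.722293)+5/4·(-3.698373)+5/4·(-1.280311)≈-6.765074; next y=-1/10·(-0.277707)+1/4·(-6.765074)≈-1.663498

0 -1 -3.250 0.000
1 -1 -0.609 -0.813
2 -1 -4.269 -0.071
3 -1 -1.289 -1.060
4 -1 -5.193 -0.216
5 -1 -1.671 -1.277
6 -1 -5.857 -0.290
7 -1 -1.790 -1.435
8 -1 -6.354 -0.304
9 -1 -1.734 -1.558
10 -1 -6.765 -0.278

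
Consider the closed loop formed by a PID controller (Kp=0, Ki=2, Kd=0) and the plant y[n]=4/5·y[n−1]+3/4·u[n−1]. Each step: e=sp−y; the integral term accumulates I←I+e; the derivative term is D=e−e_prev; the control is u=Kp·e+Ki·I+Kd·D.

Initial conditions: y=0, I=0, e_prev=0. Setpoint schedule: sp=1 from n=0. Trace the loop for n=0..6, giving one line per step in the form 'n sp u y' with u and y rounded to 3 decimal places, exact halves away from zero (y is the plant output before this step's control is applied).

0 1 2.000 0.000
1 1 1.000 1.500
2 1 -0.900 1.950
3 1 -0.670 0.885
4 1 0.919 0.206
5 1 1.212 0.854
6 1 0.028 1.592

(exact arithmetic carried between steps; '≈' marks a value shown rounded to 6 d.p. or computed from one; I and e_prev carry over from the previous line; the table rounds u and y to 3 d.p., halves away from zero)
n=0: y=0, sp=1, e=sp−y=1; I=1, D=e−e_prev=1; u=0·1+2·1+0·1=2; next y=4/5·0+3/4·2=1.5
n=1: y=1.5, sp=1, e=sp−y=-0.5; I=0.5, D=e−e_prev=-1.5; u=0·(-0.5)+2·0.5+0·(-1.5)=1; next y=4/5·1.5+3/4·1=1.95
n=2: y=1.95, sp=1, e=sp−y=-0.95; I=-0.45, D=e−e_prev=-0.45; u=0·(-0.95)+2·(-0.45)+0·(-0.45)=-0.9; next y=4/5·1.95+3/4·(-0.9)=0.885
n=3: y=0.885, sp=1, e=sp−y=0.115; I=-0.335, D=e−e_prev=1.065; u=0·0.115+2·(-0.335)+0·1.065=-0.67; next y=4/5·0.885+3/4·(-0.67)=0.2055
n=4: y=0.2055, sp=1, e=sp−y=0.7945; I=0.4595, D=e−e_prev=0.6795; u=0·0.7945+2·0.4595+0·0.6795=0.919; next y=4/5·0.2055+3/4·0.919=0.85365
n=5: y=0.85365, sp=1, e=sp−y=0.14635; I=0.60585, D=e−e_prev=-0.64815; u=0·0.14635+2·0.60585+0·(-0.64815)=1.2117; next y=4/5·0.85365+3/4·1.2117=1.591695
n=6: y=1.591695, sp=1, e=sp−y=-0.591695; I=0.014155, D=e−e_prev=-0.738045; u=0·(-0.591695)+2·0.014155+0·(-0.738045)=0.02831; next y=4/5·1.591695+3/4·0.02831≈1.294589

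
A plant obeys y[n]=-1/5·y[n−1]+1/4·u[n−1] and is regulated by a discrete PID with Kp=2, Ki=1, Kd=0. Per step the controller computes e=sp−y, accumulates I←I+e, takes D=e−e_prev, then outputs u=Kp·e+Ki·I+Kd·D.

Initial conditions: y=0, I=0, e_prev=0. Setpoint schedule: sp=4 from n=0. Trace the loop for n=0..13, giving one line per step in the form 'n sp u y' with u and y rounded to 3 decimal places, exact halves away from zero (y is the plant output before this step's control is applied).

0 4 12.000 0.000
1 4 7.000 3.000
2 4 13.550 1.150
3 4 10.378 3.158
4 4 14.804 1.963
5 4 12.804 3.308
6 4 15.803 2.539
7 4 14.553 3.443
8 4 16.590 2.950
9 4 15.817 3.557
10 4 17.204 3.243
11 4 16.732 3.652
12 4 17.679 3.453
13 4 17.396 3.729

(exact arithmetic carried between steps; '≈' marks a value shown rounded to 6 d.p. or computed from one; I and e_prev carry over from the previous line; the table rounds u and y to 3 d.p., halves away from zero)
n=0: y=0, sp=4, e=sp−y=4; I=4, D=e−e_prev=4; u=2·4+1·4+0·4=12; next y=-1/5·0+1/4·12=3
n=1: y=3, sp=4, e=sp−y=1; I=5, D=e−e_prev=-3; u=2·1+1·5+0·(-3)=7; next y=-1/5·3+1/4·7=1.15
n=2: y=1.15, sp=4, e=sp−y=2.85; I=7.85, D=e−e_prev=1.85; u=2·2.85+1·7.85+0·1.85=13.55; next y=-1/5·1.15+1/4·13.55=3.1575
n=3: y=3.1575, sp=4, e=sp−y=0.8425; I=8.6925, D=e−e_prev=-2.0075; u=2·0.8425+1·8.6925+0·(-2.0075)=10.3775; next y=-1/5·3.1575+1/4·10.3775=1.962875
n=4: y=1.962875, sp=4, e=sp−y=2.037125; I=10.729625, D=e−e_prev=1.194625; u=2·2.037125+1·10.729625+0·1.194625=14.803875; next y=-1/5·1.962875+1/4·14.803875≈3.308394
n=5: y≈3.308394, sp=4, e=sp−y≈0.691606; I≈11.421231, D=e−e_prev≈-1.345519; u=2·0.691606+1·11.421231+0·(-1.345519)≈12.804444; next y=-1/5·3.308394+1/4·12.804444≈2.539432
n=6: y≈2.539432, sp=4, e=sp−y≈1.460568; I≈12.881799, D=e−e_prev≈0.768962; u=2·1.460568+1·12.881799+0·0.768962≈15.802935; next y=-1/5·2.539432+1/4·15.802935≈3.442847
n=7: y≈3.442847, sp=4, e=sp−y≈0.557153; I≈13.438952, D=e−e_prev≈-0.903415; u=2·0.557153+1·13.438952+0·(-0.903415)≈14.553257; next y=-1/5·3.442847+1/4·14.553257≈2.949745
n=8: y≈2.949745, sp=4, e=sp−y≈1.050255; I≈14.489207, D=e−e_prev≈0.493102; u=2·1.050255+1·14.489207+0·0.493102≈16.589717; next y=-1/5·2.949745+1/4·16.589717≈3.557480
n=9: y≈3.557480, sp=4, e=sp−y≈0.442520; I≈14.931727, D=e−e_prev≈-0.607735; u=2·0.442520+1·14.931727+0·(-0.607735)≈15.816766; next y=-1/5·3.557480+1/4·15.816766≈3.242695
n=10: y≈3.242695, sp=4, e=sp−y≈0.757305; I≈15.689031, D=e−e_prev≈0.314785; u=2·0.757305+1·15.689031+0·0.314785≈17.203640; next y=-1/5·3.242695+1/4·17.203640≈3.652371
n=11: y≈3.652371, sp=4, e=sp−y≈0.347629; I≈16.036660, D=e−e_prev≈-0.409676; u=2·0.347629+1·16.036660+0·(-0.409676)≈16.731918; next y=-1/5·3.652371+1/4·16.731918≈3.452505
n=12: y≈3.452505, sp=4, e=sp−y≈0.547495; I≈16.584155, D=e−e_prev≈0.199866; u=2·0.547495+1·16.584155+0·0.199866≈17.679144; next y=-1/5·3.452505+1/4·17.679144≈3.729285
n=13: y≈3.729285, sp=4, e=sp−y≈0.270715; I≈16.854870, D=e−e_prev≈-0.276780; u=2·0.270715+1·16.854870+0·(-0.276780)≈17.396300; next y=-1/5·3.729285+1/4·17.396300≈3.603218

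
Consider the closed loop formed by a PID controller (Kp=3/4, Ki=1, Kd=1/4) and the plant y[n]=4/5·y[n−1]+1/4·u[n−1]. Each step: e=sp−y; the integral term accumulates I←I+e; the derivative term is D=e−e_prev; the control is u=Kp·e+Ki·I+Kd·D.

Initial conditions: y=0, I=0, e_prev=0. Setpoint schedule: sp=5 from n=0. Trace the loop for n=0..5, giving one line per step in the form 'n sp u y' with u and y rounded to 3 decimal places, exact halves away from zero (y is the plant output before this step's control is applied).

(exact arithmetic carried between steps; '≈' marks a value shown rounded to 6 d.p. or computed from one; I and e_prev carry over from the previous line; the table rounds u and y to 3 d.p., halves away from zero)
n=0: y=0, sp=5, e=sp−y=5; I=5, D=e−e_prev=5; u=3/4·5+1·5+1/4·5=10; next y=4/5·0+1/4·10=2.5
n=1: y=2.5, sp=5, e=sp−y=2.5; I=7.5, D=e−e_prev=-2.5; u=3/4·2.5+1·7.5+1/4·(-2.5)=8.75; next y=4/5·2.5+1/4·8.75=4.1875
n=2: y=4.1875, sp=5, e=sp−y=0.8125; I=8.3125, D=e−e_prev=-1.6875; u=3/4·0.8125+1·8.3125+1/4·(-1.6875)=8.5; next y=4/5·4.1875+1/4·8.5=5.475
n=3: y=5.475, sp=5, e=sp−y=-0.475; I=7.8375, D=e−e_prev=-1.2875; u=3/4·(-0.475)+1·7.8375+1/4·(-1.2875)=7.159375; next y=4/5·5.475+1/4·7.159375≈6.169844
n=4: y≈6.169844, sp=5, e=sp−y≈-1.169844; I≈6.667656, D=e−e_prev≈-0.694844; u=3/4·(-1.169844)+1·6.667656+1/4·(-0.694844)≈5.616563; next y=4/5·6.169844+1/4·5.616563≈6.340016
n=5: y≈6.340016, sp=5, e=sp−y≈-1.340016; I≈5.327641, D=e−e_prev≈-0.170172; u=3/4·(-1.340016)+1·5.327641+1/4·(-0.170172)≈4.280086; next y=4/5·6.340016+1/4·4.280086≈6.142034

0 5 10.000 0.000
1 5 8.750 2.500
2 5 8.500 4.188
3 5 7.159 5.475
4 5 5.617 6.170
5 5 4.280 6.340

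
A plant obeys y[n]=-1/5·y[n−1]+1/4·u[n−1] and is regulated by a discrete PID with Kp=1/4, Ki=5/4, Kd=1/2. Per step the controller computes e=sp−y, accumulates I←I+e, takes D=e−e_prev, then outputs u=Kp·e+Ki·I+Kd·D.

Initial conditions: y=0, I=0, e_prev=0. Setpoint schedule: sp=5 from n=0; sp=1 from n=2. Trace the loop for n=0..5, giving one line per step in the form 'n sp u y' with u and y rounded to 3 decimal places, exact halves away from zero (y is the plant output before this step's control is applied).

(exact arithmetic carried between steps; '≈' marks a value shown rounded to 6 d.p. or computed from one; I and e_prev carry over from the previous line; the table rounds u and y to 3 d.p., halves away from zero)
n=0: y=0, sp=5, e=sp−y=5; I=5, D=e−e_prev=5; u=1/4·5+5/4·5+1/2·5=10; next y=-1/5·0+1/4·10=2.5
n=1: y=2.5, sp=5, e=sp−y=2.5; I=7.5, D=e−e_prev=-2.5; u=1/4·2.5+5/4·7.5+1/2·(-2.5)=8.75; next y=-1/5·2.5+1/4·8.75=1.6875
n=2: y=1.6875, sp=1, e=sp−y=-0.6875; I=6.8125, D=e−e_prev=-3.1875; u=1/4·(-0.6875)+5/4·6.8125+1/2·(-3.1875)=6.75; next y=-1/5·1.6875+1/4·6.75=1.35
n=3: y=1.35, sp=1, e=sp−y=-0.35; I=6.4625, D=e−e_prev=0.3375; u=1/4·(-0.35)+5/4·6.4625+1/2·0.3375=8.159375; next y=-1/5·1.35+1/4·8.159375≈1.769844
n=4: y≈1.769844, sp=1, e=sp−y≈-0.769844; I≈5.692656, D=e−e_prev≈-0.419844; u=1/4·(-0.769844)+5/4·5.692656+1/2·(-0.419844)≈6.713438; next y=-1/5·1.769844+1/4·6.713438≈1.324391
n=5: y≈1.324391, sp=1, e=sp−y≈-0.324391; I≈5.368266, D=e−e_prev≈0.445453; u=1/4·(-0.324391)+5/4·5.368266+1/2·0.445453≈6.851961; next y=-1/5·1.324391+1/4·6.851961≈1.448112

0 5 10.000 0.000
1 5 8.750 2.500
2 1 6.750 1.688
3 1 8.159 1.350
4 1 6.713 1.770
5 1 6.852 1.324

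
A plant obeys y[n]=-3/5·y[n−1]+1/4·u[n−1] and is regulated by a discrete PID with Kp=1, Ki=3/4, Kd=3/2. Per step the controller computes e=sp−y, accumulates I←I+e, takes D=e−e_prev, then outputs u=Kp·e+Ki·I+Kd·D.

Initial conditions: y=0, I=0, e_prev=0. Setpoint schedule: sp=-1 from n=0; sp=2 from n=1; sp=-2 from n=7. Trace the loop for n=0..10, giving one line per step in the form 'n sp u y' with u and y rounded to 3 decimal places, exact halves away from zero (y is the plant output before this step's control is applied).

0 -1 -3.250 0.000
1 2 9.891 -0.813
2 2 -5.980 2.960
3 2 19.210 -3.271
4 2 -18.801 6.765
5 2 43.135 -8.759
6 2 -52.679 16.039
7 -2 87.196 -22.793
8 -2 -138.830 35.475
9 -2 217.735 -55.992
10 -2 -347.042 88.029

(exact arithmetic carried between steps; '≈' marks a value shown rounded to 6 d.p. or computed from one; I and e_prev carry over from the previous line; the table rounds u and y to 3 d.p., halves away from zero)
n=0: y=0, sp=-1, e=sp−y=-1; I=-1, D=e−e_prev=-1; u=1·(-1)+3/4·(-1)+3/2·(-1)=-3.25; next y=-3/5·0+1/4·(-3.25)=-0.8125
n=1: y=-0.8125, sp=2, e=sp−y=2.8125; I=1.8125, D=e−e_prev=3.8125; u=1·2.8125+3/4·1.8125+3/2·3.8125=9.890625; next y=-3/5·(-0.8125)+1/4·9.890625≈2.960156
n=2: y≈2.960156, sp=2, e=sp−y≈-0.960156; I≈0.852344, D=e−e_prev≈-3.772656; u=1·(-0.960156)+3/4·0.852344+3/2·(-3.772656)≈-5.979883; next y=-3/5·2.960156+1/4·(-5.979883)≈-3.271064
n=3: y≈-3.271064, sp=2, e=sp−y≈5.271064; I≈6.123408, D=e−e_prev≈6.231221; u=1·5.271064+3/4·6.123408+3/2·6.231221≈19.210452; next y=-3/5·(-3.271064)+1/4·19.210452≈6.765252
n=4: y≈6.765252, sp=2, e=sp−y≈-4.765252; I≈1.358157, D=e−e_prev≈-10.036316; u=1·(-4.765252)+3/4·1.358157+3/2·(-10.036316)≈-18.801108; next y=-3/5·6.765252+1/4·(-18.801108)≈-8.759428
n=5: y≈-8.759428, sp=2, e=sp−y≈10.759428; I≈12.117585, D=e−e_prev≈15.524680; u=1·10.759428+3/4·12.117585+3/2·15.524680≈43.134636; next y=-3/5·(-8.759428)+1/4·43.134636≈16.039316
n=6: y≈16.039316, sp=2, e=sp−y≈-14.039316; I≈-1.921731, D=e−e_prev≈-24.798744; u=1·(-14.039316)+3/4·(-1.921731)+3/2·(-24.798744)≈-52.678730; next y=-3/5·16.039316+1/4·(-52.678730)≈-22.793272
n=7: y≈-22.793272, sp=-2, e=sp−y≈20.793272; I≈18.871541, D=e−e_prev≈34.832588; u=1·20.793272+3/4·18.871541+3/2·34.832588≈87.195809; next y=-3/5·(-22.793272)+1/4·87.195809≈35.474915
n=8: y≈35.474915, sp=-2, e=sp−y≈-37.474915; I≈-18.603375, D=e−e_prev≈-58.268187; u=1·(-37.474915)+3/4·(-18.603375)+3/2·(-58.268187)≈-138.829727; next y=-3/5·35.474915+1/4·(-138.829727)≈-55.992381
n=9: y≈-55.992381, sp=-2, e=sp−y≈53.992381; I≈35.389006, D=e−e_prev≈91.467296; u=1·53.992381+3/4·35.389006+3/2·91.467296≈217.735080; next y=-3/5·(-55.992381)+1/4·217.735080≈88.029199
n=10: y≈88.029199, sp=-2, e=sp−y≈-90.029199; I≈-54.640192, D=e−e_prev≈-144.021580; u=1·(-90.029199)+3/4·(-54.640192)+3/2·(-144.021580)≈-347.041713; next y=-3/5·88.029199+1/4·(-347.041713)≈-139.577947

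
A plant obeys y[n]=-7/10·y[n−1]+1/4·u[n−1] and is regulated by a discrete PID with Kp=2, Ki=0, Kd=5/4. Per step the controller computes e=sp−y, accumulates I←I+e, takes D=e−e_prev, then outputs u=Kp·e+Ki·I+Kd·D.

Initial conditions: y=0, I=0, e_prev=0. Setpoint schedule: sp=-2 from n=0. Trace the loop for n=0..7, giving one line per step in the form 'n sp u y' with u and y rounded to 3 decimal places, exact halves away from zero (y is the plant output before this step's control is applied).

(exact arithmetic carried between steps; '≈' marks a value shown rounded to 6 d.p. or computed from one; I and e_prev carry over from the previous line; the table rounds u and y to 3 d.p., halves away from zero)
n=0: y=0, sp=-2, e=sp−y=-2; I=-2, D=e−e_prev=-2; u=2·(-2)+0·(-2)+5/4·(-2)=-6.5; next y=-7/10·0+1/4·(-6.5)=-1.625
n=1: y=-1.625, sp=-2, e=sp−y=-0.375; I=-2.375, D=e−e_prev=1.625; u=2·(-0.375)+0·(-2.375)+5/4·1.625=1.28125; next y=-7/10·(-1.625)+1/4·1.28125≈1.457813
n=2: y≈1.457813, sp=-2, e=sp−y≈-3.457813; I≈-5.832813, D=e−e_prev≈-3.082813; u=2·(-3.457813)+0·(-5.832813)+5/4·(-3.082813)≈-10.769141; next y=-7/10·1.457813+1/4·(-10.769141)≈-3.712754
n=3: y≈-3.712754, sp=-2, e=sp−y≈1.712754; I≈-4.120059, D=e−e_prev≈5.170566; u=2·1.712754+0·(-4.120059)+5/4·5.170566≈9.888716; next y=-7/10·(-3.712754)+1/4·9.888716≈5.071107
n=4: y≈5.071107, sp=-2, e=sp−y≈-7.071107; I≈-11.191165, D=e−e_prev≈-8.783861; u=2·(-7.071107)+0·(-11.191165)+5/4·(-8.783861)≈-25.122039; next y=-7/10·5.071107+1/4·(-25.122039)≈-9.830284
n=5: y≈-9.830284, sp=-2, e=sp−y≈7.830284; I≈-3.360881, D=e−e_prev≈14.901391; u=2·7.830284+0·(-3.360881)+5/4·14.901391≈34.287308; next y=-7/10·(-9.830284)+1/4·34.287308≈15.453026
n=6: y≈15.453026, sp=-2, e=sp−y≈-17.453026; I≈-20.813907, D=e−e_prev≈-25.283311; u=2·(-17.453026)+0·(-20.813907)+5/4·(-25.283311)≈-66.510190; next y=-7/10·15.453026+1/4·(-66.510190)≈-27.444666
n=7: y≈-27.444666, sp=-2, e=sp−y≈25.444666; I≈4.630759, D=e−e_prev≈42.897692; u=2·25.444666+0·4.630759+5/4·42.897692≈104.511447; next y=-7/10·(-27.444666)+1/4·104.511447≈45.339128

0 -2 -6.500 0.000
1 -2 1.281 -1.625
2 -2 -10.769 1.458
3 -2 9.889 -3.713
4 -2 -25.122 5.071
5 -2 34.287 -9.830
6 -2 -66.510 15.453
7 -2 104.511 -27.445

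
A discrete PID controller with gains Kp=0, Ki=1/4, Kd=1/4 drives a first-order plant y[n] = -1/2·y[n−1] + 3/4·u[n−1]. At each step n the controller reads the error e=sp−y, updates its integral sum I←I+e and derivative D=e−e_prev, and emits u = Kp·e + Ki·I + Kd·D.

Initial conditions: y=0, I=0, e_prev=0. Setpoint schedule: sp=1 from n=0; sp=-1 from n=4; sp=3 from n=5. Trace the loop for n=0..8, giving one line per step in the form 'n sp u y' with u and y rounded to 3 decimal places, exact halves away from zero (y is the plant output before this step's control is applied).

(exact arithmetic carried between steps; '≈' marks a value shown rounded to 6 d.p. or computed from one; I and e_prev carry over from the previous line; the table rounds u and y to 3 d.p., halves away from zero)
n=0: y=0, sp=1, e=sp−y=1; I=1, D=e−e_prev=1; u=0·1+1/4·1+1/4·1=0.5; next y=-1/2·0+3/4·0.5=0.375
n=1: y=0.375, sp=1, e=sp−y=0.625; I=1.625, D=e−e_prev=-0.375; u=0·0.625+1/4·1.625+1/4·(-0.375)=0.3125; next y=-1/2·0.375+3/4·0.3125=0.046875
n=2: y=0.046875, sp=1, e=sp−y=0.953125; I=2.578125, D=e−e_prev=0.328125; u=0·0.953125+1/4·2.578125+1/4·0.328125≈0.726563; next y=-1/2·0.046875+3/4·0.726563≈0.521484
n=3: y≈0.521484, sp=1, e=sp−y≈0.478516; I≈3.056641, D=e−e_prev≈-0.474609; u=0·0.478516+1/4·3.056641+1/4·(-0.474609)≈0.645508; next y=-1/2·0.521484+3/4·0.645508≈0.223389
n=4: y≈0.223389, sp=-1, e=sp−y≈-1.223389; I≈1.833252, D=e−e_prev≈-1.701904; u=0·(-1.223389)+1/4·1.833252+1/4·(-1.701904)≈0.032837; next y=-1/2·0.223389+3/4·0.032837≈-0.087067
n=5: y≈-0.087067, sp=3, e=sp−y≈3.087067; I≈4.920319, D=e−e_prev≈4.310455; u=0·3.087067+1/4·4.920319+1/4·4.310455≈2.307693; next y=-1/2·(-0.087067)+3/4·2.307693≈1.774303
n=6: y≈1.774303, sp=3, e=sp−y≈1.225697; I≈6.146015, D=e−e_prev≈-1.861370; u=0·1.225697+1/4·6.146015+1/4·(-1.861370)≈1.071161; next y=-1/2·1.774303+3/4·1.071161≈-0.083781
n=7: y≈-0.083781, sp=3, e=sp−y≈3.083781; I≈9.229796, D=e−e_prev≈1.858084; u=0·3.083781+1/4·9.229796+1/4·1.858084≈2.771970; next y=-1/2·(-0.083781)+3/4·2.771970≈2.120868
n=8: y≈2.120868, sp=3, e=sp−y≈0.879132; I≈10.108928, D=e−e_prev≈-2.204649; u=0·0.879132+1/4·10.108928+1/4·(-2.204649)≈1.976070; next y=-1/2·2.120868+3/4·1.976070≈0.421618

0 1 0.500 0.000
1 1 0.313 0.375
2 1 0.727 0.047
3 1 0.646 0.521
4 -1 0.033 0.223
5 3 2.308 -0.087
6 3 1.071 1.774
7 3 2.772 -0.084
8 3 1.976 2.121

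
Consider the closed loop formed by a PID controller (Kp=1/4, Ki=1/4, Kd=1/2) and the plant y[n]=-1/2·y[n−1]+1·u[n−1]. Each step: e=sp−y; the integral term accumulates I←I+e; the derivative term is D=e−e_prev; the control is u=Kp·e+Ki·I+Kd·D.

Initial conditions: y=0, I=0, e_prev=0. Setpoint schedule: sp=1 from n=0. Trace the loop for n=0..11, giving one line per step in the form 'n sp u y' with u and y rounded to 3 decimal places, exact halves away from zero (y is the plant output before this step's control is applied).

0 1 1.000 0.000
1 1 -0.250 1.000
2 1 2.000 -0.750
3 1 -1.563 2.375
4 1 4.781 -2.750
5 1 -5.750 6.156
6 1 12.398 -8.828
7 1 -18.277 16.813
8 1 34.086 -26.684
9 1 -54.853 47.428
10 1 96.590 -78.566
11 1 -160.955 135.874

(exact arithmetic carried between steps; '≈' marks a value shown rounded to 6 d.p. or computed from one; I and e_prev carry over from the previous line; the table rounds u and y to 3 d.p., halves away from zero)
n=0: y=0, sp=1, e=sp−y=1; I=1, D=e−e_prev=1; u=1/4·1+1/4·1+1/2·1=1; next y=-1/2·0+1·1=1
n=1: y=1, sp=1, e=sp−y=0; I=1, D=e−e_prev=-1; u=1/4·0+1/4·1+1/2·(-1)=-0.25; next y=-1/2·1+1·(-0.25)=-0.75
n=2: y=-0.75, sp=1, e=sp−y=1.75; I=2.75, D=e−e_prev=1.75; u=1/4·1.75+1/4·2.75+1/2·1.75=2; next y=-1/2·(-0.75)+1·2=2.375
n=3: y=2.375, sp=1, e=sp−y=-1.375; I=1.375, D=e−e_prev=-3.125; u=1/4·(-1.375)+1/4·1.375+1/2·(-3.125)=-1.5625; next y=-1/2·2.375+1·(-1.5625)=-2.75
n=4: y=-2.75, sp=1, e=sp−y=3.75; I=5.125, D=e−e_prev=5.125; u=1/4·3.75+1/4·5.125+1/2·5.125=4.78125; next y=-1/2·(-2.75)+1·4.78125=6.15625
n=5: y=6.15625, sp=1, e=sp−y=-5.15625; I=-0.03125, D=e−e_prev=-8.90625; u=1/4·(-5.15625)+1/4·(-0.03125)+1/2·(-8.90625)=-5.75; next y=-1/2·6.15625+1·(-5.75)=-8.828125
n=6: y=-8.828125, sp=1, e=sp−y=9.828125; I=9.796875, D=e−e_prev=14.984375; u=1/4·9.828125+1/4·9.796875+1/2·14.984375≈12.398438; next y=-1/2·(-8.828125)+1·12.398438≈16.8125
n=7: y=16.8125, sp=1, e=sp−y=-15.8125; I=-6.015625, D=e−e_prev=-25.640625; u=1/4·(-15.8125)+1/4·(-6.015625)+1/2·(-25.640625)≈-18.277344; next y=-1/2·16.8125+1·(-18.277344)≈-26.683594
n=8: y≈-26.683594, sp=1, e=sp−y≈27.683594; I≈21.667969, D=e−e_prev≈43.496094; u=1/4·27.683594+1/4·21.667969+1/2·43.496094≈34.085938; next y=-1/2·(-26.683594)+1·34.085938≈47.427734
n=9: y≈47.427734, sp=1, e=sp−y≈-46.427734; I≈-24.759766, D=e−e_prev≈-74.111328; u=1/4·(-46.427734)+1/4·(-24.759766)+1/2·(-74.111328)≈-54.852539; next y=-1/2·47.427734+1·(-54.852539)≈-78.566406
n=10: y≈-78.566406, sp=1, e=sp−y≈79.566406; I≈54.806641, D=e−e_prev≈125.994141; u=1/4·79.566406+1/4·54.806641+1/2·125.994141≈96.590332; next y=-1/2·(-78.566406)+1·96.590332≈135.873535
n=11: y≈135.873535, sp=1, e=sp−y≈-134.873535; I≈-80.066895, D=e−e_prev≈-214.439941; u=1/4·(-134.873535)+1/4·(-80.066895)+1/2·(-214.439941)≈-160.955078; next y=-1/2·135.873535+1·(-160.955078)≈-228.891846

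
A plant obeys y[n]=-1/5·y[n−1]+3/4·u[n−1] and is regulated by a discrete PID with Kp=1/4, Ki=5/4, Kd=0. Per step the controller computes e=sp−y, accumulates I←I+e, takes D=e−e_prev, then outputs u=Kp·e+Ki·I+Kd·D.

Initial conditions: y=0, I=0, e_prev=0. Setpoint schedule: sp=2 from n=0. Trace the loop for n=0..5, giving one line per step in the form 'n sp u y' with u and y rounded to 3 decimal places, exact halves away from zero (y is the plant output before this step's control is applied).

0 2 3.000 0.000
1 2 2.125 2.250
2 2 3.472 1.144
3 2 2.695 2.375
4 2 3.469 1.546
5 2 2.917 2.293

(exact arithmetic carried between steps; '≈' marks a value shown rounded to 6 d.p. or computed from one; I and e_prev carry over from the previous line; the table rounds u and y to 3 d.p., halves away from zero)
n=0: y=0, sp=2, e=sp−y=2; I=2, D=e−e_prev=2; u=1/4·2+5/4·2+0·2=3; next y=-1/5·0+3/4·3=2.25
n=1: y=2.25, sp=2, e=sp−y=-0.25; I=1.75, D=e−e_prev=-2.25; u=1/4·(-0.25)+5/4·1.75+0·(-2.25)=2.125; next y=-1/5·2.25+3/4·2.125=1.14375
n=2: y=1.14375, sp=2, e=sp−y=0.85625; I=2.60625, D=e−e_prev=1.10625; u=1/4·0.85625+5/4·2.60625+0·1.10625=3.471875; next y=-1/5·1.14375+3/4·3.471875≈2.375156
n=3: y≈2.375156, sp=2, e=sp−y≈-0.375156; I≈2.231094, D=e−e_prev≈-1.231406; u=1/4·(-0.375156)+5/4·2.231094+0·(-1.231406)≈2.695078; next y=-1/5·2.375156+3/4·2.695078≈1.546277
n=4: y≈1.546277, sp=2, e=sp−y≈0.453723; I≈2.684816, D=e−e_prev≈0.828879; u=1/4·0.453723+5/4·2.684816+0·0.828879≈3.469451; next y=-1/5·1.546277+3/4·3.469451≈2.292833
n=5: y≈2.292833, sp=2, e=sp−y≈-0.292833; I≈2.391983, D=e−e_prev≈-0.746556; u=1/4·(-0.292833)+5/4·2.391983+0·(-0.746556)≈2.916771; next y=-1/5·2.292833+3/4·2.916771≈1.729012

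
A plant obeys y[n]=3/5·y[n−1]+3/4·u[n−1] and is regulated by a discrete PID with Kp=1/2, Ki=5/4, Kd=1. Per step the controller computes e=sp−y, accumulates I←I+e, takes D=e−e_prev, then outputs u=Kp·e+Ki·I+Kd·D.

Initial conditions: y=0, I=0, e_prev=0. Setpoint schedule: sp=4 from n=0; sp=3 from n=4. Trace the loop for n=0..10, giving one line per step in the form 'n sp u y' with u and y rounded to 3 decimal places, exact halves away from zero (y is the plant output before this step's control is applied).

(exact arithmetic carried between steps; '≈' marks a value shown rounded to 6 d.p. or computed from one; I and e_prev carry over from the previous line; the table rounds u and y to 3 d.p., halves away from zero)
n=0: y=0, sp=4, e=sp−y=4; I=4, D=e−e_prev=4; u=1/2·4+5/4·4+1·4=11; next y=3/5·0+3/4·11=8.25
n=1: y=8.25, sp=4, e=sp−y=-4.25; I=-0.25, D=e−e_prev=-8.25; u=1/2·(-4.25)+5/4·(-0.25)+1·(-8.25)=-10.6875; next y=3/5·8.25+3/4·(-10.6875)=-3.065625
n=2: y=-3.065625, sp=4, e=sp−y=7.065625; I=6.815625, D=e−e_prev=11.315625; u=1/2·7.065625+5/4·6.815625+1·11.315625≈23.367969; next y=3/5·(-3.065625)+3/4·23.367969≈15.686602
n=3: y≈15.686602, sp=4, e=sp−y≈-11.686602; I≈-4.870977, D=e−e_prev≈-18.752227; u=1/2·(-11.686602)+5/4·(-4.870977)+1·(-18.752227)≈-30.684248; next y=3/5·15.686602+3/4·(-30.684248)≈-13.601225
n=4: y≈-13.601225, sp=3, e=sp−y≈16.601225; I≈11.730249, D=e−e_prev≈28.287827; u=1/2·16.601225+5/4·11.730249+1·28.287827≈51.251250; next y=3/5·(-13.601225)+3/4·51.251250≈30.277702
n=5: y≈30.277702, sp=3, e=sp−y≈-27.277702; I≈-15.547454, D=e−e_prev≈-43.878927; u=1/2·(-27.277702)+5/4·(-15.547454)+1·(-43.878927)≈-76.952096; next y=3/5·30.277702+3/4·(-76.952096)≈-39.547451
n=6: y≈-39.547451, sp=3, e=sp−y≈42.547451; I≈26.999997, D=e−e_prev≈69.825153; u=1/2·42.547451+5/4·26.999997+1·69.825153≈124.848874; next y=3/5·(-39.547451)+3/4·124.848874≈69.908185
n=7: y≈69.908185, sp=3, e=sp−y≈-66.908185; I≈-39.908188, D=e−e_prev≈-109.455636; u=1/2·(-66.908185)+5/4·(-39.908188)+1·(-109.455636)≈-192.794964; next y=3/5·69.908185+3/4·(-192.794964)≈-102.651312
n=8: y≈-102.651312, sp=3, e=sp−y≈105.651312; I≈65.743123, D=e−e_prev≈172.559497; u=1/2·105.651312+5/4·65.743123+1·172.559497≈307.564057; next y=3/5·(-102.651312)+3/4·307.564057≈169.082256
n=9: y≈169.082256, sp=3, e=sp−y≈-166.082256; I≈-100.339132, D=e−e_prev≈-271.733568; u=1/2·(-166.082256)+5/4·(-100.339132)+1·(-271.733568)≈-480.198611; next y=3/5·169.082256+3/4·(-480.198611)≈-258.699605
n=10: y≈-258.699605, sp=3, e=sp−y≈261.699605; I≈161.360472, D=e−e_prev≈427.781860; u=1/2·261.699605+5/4·161.360472+1·427.781860≈760.332253; next y=3/5·(-258.699605)+3/4·760.332253≈415.029427

0 4 11.000 0.000
1 4 -10.688 8.250
2 4 23.368 -3.066
3 4 -30.684 15.687
4 3 51.251 -13.601
5 3 -76.952 30.278
6 3 124.849 -39.547
7 3 -192.795 69.908
8 3 307.564 -102.651
9 3 -480.199 169.082
10 3 760.332 -258.700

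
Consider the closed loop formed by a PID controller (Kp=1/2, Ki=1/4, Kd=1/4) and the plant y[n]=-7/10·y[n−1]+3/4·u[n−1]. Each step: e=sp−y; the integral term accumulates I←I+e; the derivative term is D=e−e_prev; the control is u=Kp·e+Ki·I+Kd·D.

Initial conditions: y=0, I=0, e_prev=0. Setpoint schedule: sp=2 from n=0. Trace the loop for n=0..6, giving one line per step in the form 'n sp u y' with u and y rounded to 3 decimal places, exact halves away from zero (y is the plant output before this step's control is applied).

0 2 2.000 0.000
1 2 0.500 1.500
2 2 3.175 -0.675
3 2 -0.229 2.854
4 2 5.463 -2.169
5 2 -2.535 5.616
6 2 9.955 -5.832

(exact arithmetic carried between steps; '≈' marks a value shown rounded to 6 d.p. or computed from one; I and e_prev carry over from the previous line; the table rounds u and y to 3 d.p., halves away from zero)
n=0: y=0, sp=2, e=sp−y=2; I=2, D=e−e_prev=2; u=1/2·2+1/4·2+1/4·2=2; next y=-7/10·0+3/4·2=1.5
n=1: y=1.5, sp=2, e=sp−y=0.5; I=2.5, D=e−e_prev=-1.5; u=1/2·0.5+1/4·2.5+1/4·(-1.5)=0.5; next y=-7/10·1.5+3/4·0.5=-0.675
n=2: y=-0.675, sp=2, e=sp−y=2.675; I=5.175, D=e−e_prev=2.175; u=1/2·2.675+1/4·5.175+1/4·2.175=3.175; next y=-7/10·(-0.675)+3/4·3.175=2.85375
n=3: y=2.85375, sp=2, e=sp−y=-0.85375; I=4.32125, D=e−e_prev=-3.52875; u=1/2·(-0.85375)+1/4·4.32125+1/4·(-3.52875)=-0.22875; next y=-7/10·2.85375+3/4·(-0.22875)≈-2.169188
n=4: y≈-2.169188, sp=2, e=sp−y≈4.169188; I≈8.490438, D=e−e_prev≈5.022938; u=1/2·4.169188+1/4·8.490438+1/4·5.022938≈5.462938; next y=-7/10·(-2.169188)+3/4·5.462938≈5.615634
n=5: y≈5.615634, sp=2, e=sp−y≈-3.615634; I≈4.874803, D=e−e_prev≈-7.784822; u=1/2·(-3.615634)+1/4·4.874803+1/4·(-7.784822)≈-2.535322; next y=-7/10·5.615634+3/4·(-2.535322)≈-5.832435
n=6: y≈-5.832435, sp=2, e=sp−y≈7.832435; I≈12.707239, D=e−e_prev≈11.448070; u=1/2·7.832435+1/4·12.707239+1/4·11.448070≈9.955045; next y=-7/10·(-5.832435)+3/4·9.955045≈11.548988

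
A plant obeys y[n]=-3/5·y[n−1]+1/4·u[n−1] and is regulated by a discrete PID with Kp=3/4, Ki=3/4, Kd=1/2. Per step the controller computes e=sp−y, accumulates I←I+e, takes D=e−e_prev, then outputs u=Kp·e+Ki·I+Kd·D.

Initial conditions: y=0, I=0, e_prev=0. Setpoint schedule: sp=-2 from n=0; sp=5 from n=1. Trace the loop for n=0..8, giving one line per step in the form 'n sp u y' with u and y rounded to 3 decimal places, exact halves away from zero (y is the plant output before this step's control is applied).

0 -2 -4.000 0.000
1 5 11.500 -1.000
2 5 3.050 3.475
3 5 16.026 -1.323
4 5 6.124 4.800
5 5 21.634 -1.349
6 5 8.187 6.218
7 5 26.861 -1.684
8 5 9.104 7.725

(exact arithmetic carried between steps; '≈' marks a value shown rounded to 6 d.p. or computed from one; I and e_prev carry over from the previous line; the table rounds u and y to 3 d.p., halves away from zero)
n=0: y=0, sp=-2, e=sp−y=-2; I=-2, D=e−e_prev=-2; u=3/4·(-2)+3/4·(-2)+1/2·(-2)=-4; next y=-3/5·0+1/4·(-4)=-1
n=1: y=-1, sp=5, e=sp−y=6; I=4, D=e−e_prev=8; u=3/4·6+3/4·4+1/2·8=11.5; next y=-3/5·(-1)+1/4·11.5=3.475
n=2: y=3.475, sp=5, e=sp−y=1.525; I=5.525, D=e−e_prev=-4.475; u=3/4·1.525+3/4·5.525+1/2·(-4.475)=3.05; next y=-3/5·3.475+1/4·3.05=-1.3225
n=3: y=-1.3225, sp=5, e=sp−y=6.3225; I=11.8475, D=e−e_prev=4.7975; u=3/4·6.3225+3/4·11.8475+1/2·4.7975=16.02625; next y=-3/5·(-1.3225)+1/4·16.02625≈4.800063
n=4: y≈4.800063, sp=5, e=sp−y≈0.199938; I≈12.047438, D=e−e_prev≈-6.122563; u=3/4·0.199938+3/4·12.047438+1/2·(-6.122563)≈6.12425; next y=-3/5·4.800063+1/4·6.12425≈-1.348975
n=5: y=-1.348975, sp=5, e=sp−y=6.348975; I≈18.396413, D=e−e_prev≈6.149038; u=3/4·6.348975+3/4·18.396413+1/2·6.149038≈21.633559; next y=-3/5·(-1.348975)+1/4·21.633559≈6.217775
n=6: y≈6.217775, sp=5, e=sp−y≈-1.217775; I≈17.178638, D=e−e_prev≈-7.566750; u=3/4·(-1.217775)+3/4·17.178638+1/2·(-7.566750)≈8.187272; next y=-3/5·6.217775+1/4·8.187272≈-1.683847
n=7: y≈-1.683847, sp=5, e=sp−y≈6.683847; I≈23.862485, D=e−e_prev≈7.901622; u=3/4·6.683847+3/4·23.862485+1/2·7.901622≈26.860559; next y=-3/5·(-1.683847)+1/4·26.860559≈7.725448
n=8: y≈7.725448, sp=5, e=sp−y≈-2.725448; I≈21.137037, D=e−e_prev≈-9.409295; u=3/4·(-2.725448)+3/4·21.137037+1/2·(-9.409295)≈9.104044; next y=-3/5·7.725448+1/4·9.104044≈-2.359258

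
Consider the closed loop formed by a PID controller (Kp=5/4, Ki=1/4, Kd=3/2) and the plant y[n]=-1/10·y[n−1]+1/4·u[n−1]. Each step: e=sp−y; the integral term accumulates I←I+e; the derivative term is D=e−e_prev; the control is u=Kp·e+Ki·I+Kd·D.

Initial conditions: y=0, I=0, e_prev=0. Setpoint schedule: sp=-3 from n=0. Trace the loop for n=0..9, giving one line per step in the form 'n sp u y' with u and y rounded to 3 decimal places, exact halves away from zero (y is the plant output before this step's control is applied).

(exact arithmetic carried between steps; '≈' marks a value shown rounded to 6 d.p. or computed from one; I and e_prev carry over from the previous line; the table rounds u and y to 3 d.p., halves away from zero)
n=0: y=0, sp=-3, e=sp−y=-3; I=-3, D=e−e_prev=-3; u=5/4·(-3)+1/4·(-3)+3/2·(-3)=-9; next y=-1/10·0+1/4·(-9)=-2.25
n=1: y=-2.25, sp=-3, e=sp−y=-0.75; I=-3.75, D=e−e_prev=2.25; u=5/4·(-0.75)+1/4·(-3.75)+3/2·2.25=1.5; next y=-1/10·(-2.25)+1/4·1.5=0.6
n=2: y=0.6, sp=-3, e=sp−y=-3.6; I=-7.35, D=e−e_prev=-2.85; u=5/4·(-3.6)+1/4·(-7.35)+3/2·(-2.85)=-10.6125; next y=-1/10·0.6+1/4·(-10.6125)=-2.713125
n=3: y=-2.713125, sp=-3, e=sp−y=-0.286875; I=-7.636875, D=e−e_prev=3.313125; u=5/4·(-0.286875)+1/4·(-7.636875)+3/2·3.313125=2.701875; next y=-1/10·(-2.713125)+1/4·2.701875≈0.946781
n=4: y≈0.946781, sp=-3, e=sp−y≈-3.946781; I≈-11.583656, D=e−e_prev≈-3.659906; u=5/4·(-3.946781)+1/4·(-11.583656)+3/2·(-3.659906)≈-13.31925; next y=-1/10·0.946781+1/4·(-13.31925)≈-3.424491
n=5: y≈-3.424491, sp=-3, e=sp−y≈0.424491; I≈-11.159166, D=e−e_prev≈4.371272; u=5/4·0.424491+1/4·(-11.159166)+3/2·4.371272≈4.297730; next y=-1/10·(-3.424491)+1/4·4.297730≈1.416881
n=6: y≈1.416881, sp=-3, e=sp−y≈-4.416881; I≈-15.576047, D=e−e_prev≈-4.841372; u=5/4·(-4.416881)+1/4·(-15.576047)+3/2·(-4.841372)≈-16.677172; next y=-1/10·1.416881+1/4·(-16.677172)≈-4.310981
n=7: y≈-4.310981, sp=-3, e=sp−y≈1.310981; I≈-14.265066, D=e−e_prev≈5.727863; u=5/4·1.310981+1/4·(-14.265066)+3/2·5.727863≈6.664254; next y=-1/10·(-4.310981)+1/4·6.664254≈2.097162
n=8: y≈2.097162, sp=-3, e=sp−y≈-5.097162; I≈-19.362228, D=e−e_prev≈-6.408143; u=5/4·(-5.097162)+1/4·(-19.362228)+3/2·(-6.408143)≈-20.824223; next y=-1/10·2.097162+1/4·(-20.824223)≈-5.415772
n=9: y≈-5.415772, sp=-3, e=sp−y≈2.415772; I≈-16.946456, D=e−e_prev≈7.512933; u=5/4·2.415772+1/4·(-16.946456)+3/2·7.512933≈10.052501; next y=-1/10·(-5.415772)+1/4·10.052501≈3.054702

0 -3 -9.000 0.000
1 -3 1.500 -2.250
2 -3 -10.613 0.600
3 -3 2.702 -2.713
4 -3 -13.319 0.947
5 -3 4.298 -3.424
6 -3 -16.677 1.417
7 -3 6.664 -4.311
8 -3 -20.824 2.097
9 -3 10.053 -5.416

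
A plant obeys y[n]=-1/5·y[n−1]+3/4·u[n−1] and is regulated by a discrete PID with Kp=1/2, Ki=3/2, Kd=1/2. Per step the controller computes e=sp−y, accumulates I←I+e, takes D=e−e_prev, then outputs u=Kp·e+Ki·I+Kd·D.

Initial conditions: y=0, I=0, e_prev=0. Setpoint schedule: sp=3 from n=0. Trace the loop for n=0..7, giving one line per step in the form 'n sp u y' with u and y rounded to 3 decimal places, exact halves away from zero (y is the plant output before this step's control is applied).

0 3 7.500 0.000
1 3 -3.563 5.625
2 3 18.867 -3.797
3 3 -22.415 14.910
4 3 55.831 -19.793
5 3 -91.394 45.832
6 3 186.030 -77.712
7 3 -336.615 155.065

(exact arithmetic carried between steps; '≈' marks a value shown rounded to 6 d.p. or computed from one; I and e_prev carry over from the previous line; the table rounds u and y to 3 d.p., halves away from zero)
n=0: y=0, sp=3, e=sp−y=3; I=3, D=e−e_prev=3; u=1/2·3+3/2·3+1/2·3=7.5; next y=-1/5·0+3/4·7.5=5.625
n=1: y=5.625, sp=3, e=sp−y=-2.625; I=0.375, D=e−e_prev=-5.625; u=1/2·(-2.625)+3/2·0.375+1/2·(-5.625)=-3.5625; next y=-1/5·5.625+3/4·(-3.5625)=-3.796875
n=2: y=-3.796875, sp=3, e=sp−y=6.796875; I=7.171875, D=e−e_prev=9.421875; u=1/2·6.796875+3/2·7.171875+1/2·9.421875≈18.867188; next y=-1/5·(-3.796875)+3/4·18.867188≈14.909766
n=3: y≈14.909766, sp=3, e=sp−y≈-11.909766; I≈-4.737891, D=e−e_prev≈-18.706641; u=1/2·(-11.909766)+3/2·(-4.737891)+1/2·(-18.706641)≈-22.415039; next y=-1/5·14.909766+3/4·(-22.415039)≈-19.793232
n=4: y≈-19.793232, sp=3, e=sp−y≈22.793232; I≈18.055342, D=e−e_prev≈34.702998; u=1/2·22.793232+3/2·18.055342+1/2·34.702998≈55.831128; next y=-1/5·(-19.793232)+3/4·55.831128≈45.831992
n=5: y≈45.831992, sp=3, e=sp−y≈-42.831992; I≈-24.776651, D=e−e_prev≈-65.625225; u=1/2·(-42.831992)+3/2·(-24.776651)+1/2·(-65.625225)≈-91.393585; next y=-1/5·45.831992+3/4·(-91.393585)≈-77.711587
n=6: y≈-77.711587, sp=3, e=sp−y≈80.711587; I≈55.934936, D=e−e_prev≈123.543579; u=1/2·80.711587+3/2·55.934936+1/2·123.543579≈186.029988; next y=-1/5·(-77.711587)+3/4·186.029988≈155.064808
n=7: y≈155.064808, sp=3, e=sp−y≈-152.064808; I≈-96.129872, D=e−e_prev≈-232.776395; u=1/2·(-152.064808)+3/2·(-96.129872)+1/2·(-232.776395)≈-336.615409; next y=-1/5·155.064808+3/4·(-336.615409)≈-283.474519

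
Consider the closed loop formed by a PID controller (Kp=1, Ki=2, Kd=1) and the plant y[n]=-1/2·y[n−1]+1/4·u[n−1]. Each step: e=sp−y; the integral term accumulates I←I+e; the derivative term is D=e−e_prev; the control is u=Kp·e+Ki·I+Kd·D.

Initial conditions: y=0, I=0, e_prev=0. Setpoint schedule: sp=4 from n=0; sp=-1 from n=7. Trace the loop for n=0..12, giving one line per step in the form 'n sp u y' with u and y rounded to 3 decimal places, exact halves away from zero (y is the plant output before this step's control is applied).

(exact arithmetic carried between steps; '≈' marks a value shown rounded to 6 d.p. or computed from one; I and e_prev carry over from the previous line; the table rounds u and y to 3 d.p., halves away from zero)
n=0: y=0, sp=4, e=sp−y=4; I=4, D=e−e_prev=4; u=1·4+2·4+1·4=16; next y=-1/2·0+1/4·16=4
n=1: y=4, sp=4, e=sp−y=0; I=4, D=e−e_prev=-4; u=1·0+2·4+1·(-4)=4; next y=-1/2·4+1/4·4=-1
n=2: y=-1, sp=4, e=sp−y=5; I=9, D=e−e_prev=5; u=1·5+2·9+1·5=28; next y=-1/2·(-1)+1/4·28=7.5
n=3: y=7.5, sp=4, e=sp−y=-3.5; I=5.5, D=e−e_prev=-8.5; u=1·(-3.5)+2·5.5+1·(-8.5)=-1; next y=-1/2·7.5+1/4·(-1)=-4
n=4: y=-4, sp=4, e=sp−y=8; I=13.5, D=e−e_prev=11.5; u=1·8+2·13.5+1·11.5=46.5; next y=-1/2·(-4)+1/4·46.5=13.625
n=5: y=13.625, sp=4, e=sp−y=-9.625; I=3.875, D=e−e_prev=-17.625; u=1·(-9.625)+2·3.875+1·(-17.625)=-19.5; next y=-1/2·13.625+1/4·(-19.5)=-11.6875
n=6: y=-11.6875, sp=4, e=sp−y=15.6875; I=19.5625, D=e−e_prev=25.3125; u=1·15.6875+2·19.5625+1·25.3125=80.125; next y=-1/2·(-11.6875)+1/4·80.125=25.875
n=7: y=25.875, sp=-1, e=sp−y=-26.875; I=-7.3125, D=e−e_prev=-42.5625; u=1·(-26.875)+2·(-7.3125)+1·(-42.5625)=-84.0625; next y=-1/2·25.875+1/4·(-84.0625)=-33.953125
n=8: y=-33.953125, sp=-1, e=sp−y=32.953125; I=25.640625, D=e−e_prev=59.828125; u=1·32.953125+2·25.640625+1·59.828125=144.0625; next y=-1/2·(-33.953125)+1/4·144.0625≈52.992188
n=9: y≈52.992188, sp=-1, e=sp−y≈-53.992188; I≈-28.351563, D=e−e_prev≈-86.945313; u=1·(-53.992188)+2·(-28.351563)+1·(-86.945313)≈-197.640625; next y=-1/2·52.992188+1/4·(-197.640625)≈-75.90625
n=10: y=-75.90625, sp=-1, e=sp−y=74.90625; I≈46.554688, D=e−e_prev≈128.898438; u=1·74.90625+2·46.554688+1·128.898438≈296.914063; next y=-1/2·(-75.90625)+1/4·296.914063≈112.181641
n=11: y≈112.181641, sp=-1, e=sp−y≈-113.181641; I≈-66.626953, D=e−e_prev≈-188.087891; u=1·(-113.181641)+2·(-66.626953)+1·(-188.087891)≈-434.523438; next y=-1/2·112.181641+1/4·(-434.523438)≈-164.721680
n=12: y≈-164.721680, sp=-1, e=sp−y≈163.721680; I≈97.094727, D=e−e_prev≈276.903320; u=1·163.721680+2·97.094727+1·276.903320≈634.814453; next y=-1/2·(-164.721680)+1/4·634.814453≈241.064453

0 4 16.000 0.000
1 4 4.000 4.000
2 4 28.000 -1.000
3 4 -1.000 7.500
4 4 46.500 -4.000
5 4 -19.500 13.625
6 4 80.125 -11.688
7 -1 -84.063 25.875
8 -1 144.063 -33.953
9 -1 -197.641 52.992
10 -1 296.914 -75.906
11 -1 -434.523 112.182
12 -1 634.814 -164.722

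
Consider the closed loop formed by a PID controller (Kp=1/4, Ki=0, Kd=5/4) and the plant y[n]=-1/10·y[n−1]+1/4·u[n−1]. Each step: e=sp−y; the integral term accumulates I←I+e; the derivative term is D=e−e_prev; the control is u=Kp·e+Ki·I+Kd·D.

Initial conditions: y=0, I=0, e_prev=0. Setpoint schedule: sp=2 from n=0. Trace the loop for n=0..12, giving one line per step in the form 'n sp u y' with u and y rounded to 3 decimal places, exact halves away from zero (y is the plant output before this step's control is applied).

0 2 3.000 0.000
1 2 -0.625 0.750
2 2 1.784 -0.231
3 2 -0.493 0.469
4 2 1.342 -0.170
5 2 -0.241 0.352
6 2 1.084 -0.096
7 2 -0.040 0.281
8 2 0.908 -0.038
9 2 0.106 0.231
10 2 0.783 0.003
11 2 0.211 0.195
12 2 0.694 0.033

(exact arithmetic carried between steps; '≈' marks a value shown rounded to 6 d.p. or computed from one; I and e_prev carry over from the previous line; the table rounds u and y to 3 d.p., halves away from zero)
n=0: y=0, sp=2, e=sp−y=2; I=2, D=e−e_prev=2; u=1/4·2+0·2+5/4·2=3; next y=-1/10·0+1/4·3=0.75
n=1: y=0.75, sp=2, e=sp−y=1.25; I=3.25, D=e−e_prev=-0.75; u=1/4·1.25+0·3.25+5/4·(-0.75)=-0.625; next y=-1/10·0.75+1/4·(-0.625)=-0.23125
n=2: y=-0.23125, sp=2, e=sp−y=2.23125; I=5.48125, D=e−e_prev=0.98125; u=1/4·2.23125+0·5.48125+5/4·0.98125=1.784375; next y=-1/10·(-0.23125)+1/4·1.784375≈0.469219
n=3: y≈0.469219, sp=2, e=sp−y≈1.530781; I≈7.012031, D=e−e_prev≈-0.700469; u=1/4·1.530781+0·7.012031+5/4·(-0.700469)≈-0.492891; next y=-1/10·0.469219+1/4·(-0.492891)≈-0.170145
n=4: y≈-0.170145, sp=2, e=sp−y≈2.170145; I≈9.182176, D=e−e_prev≈0.639363; u=1/4·2.170145+0·9.182176+5/4·0.639363≈1.341740; next y=-1/10·(-0.170145)+1/4·1.341740≈0.352450
n=5: y≈0.352450, sp=2, e=sp−y≈1.647550; I≈10.829726, D=e−e_prev≈-0.522594; u=1/4·1.647550+0·10.829726+5/4·(-0.522594)≈-0.241355; next y=-1/10·0.352450+1/4·(-0.241355)≈-0.095584
n=6: y≈-0.095584, sp=2, e=sp−y≈2.095584; I≈12.925310, D=e−e_prev≈0.448033; u=1/4·2.095584+0·12.925310+5/4·0.448033≈1.083937; next y=-1/10·(-0.095584)+1/4·1.083937≈0.280543
n=7: y≈0.280543, sp=2, e=sp−y≈1.719457; I≈14.644767, D=e−e_prev≈-0.376126; u=1/4·1.719457+0·14.644767+5/4·(-0.376126)≈-0.040294; next y=-1/10·0.280543+1/4·(-0.040294)≈-0.038128
n=8: y≈-0.038128, sp=2, e=sp−y≈2.038128; I≈16.682895, D=e−e_prev≈0.318670; u=1/4·2.038128+0·16.682895+5/4·0.318670≈0.907870; next y=-1/10·(-0.038128)+1/4·0.907870≈0.230780
n=9: y≈0.230780, sp=2, e=sp−y≈1.769220; I≈18.452115, D=e−e_prev≈-0.268908; u=1/4·1.769220+0·18.452115+5/4·(-0.268908)≈0.106170; next y=-1/10·0.230780+1/4·0.106170≈0.003464
n=10: y≈0.003464, sp=2, e=sp−y≈1.996536; I≈20.448650, D=e−e_prev≈0.227316; u=1/4·1.996536+0·20.448650+5/4·0.227316≈0.783279; next y=-1/10·0.003464+1/4·0.783279≈0.195473
n=11: y≈0.195473, sp=2, e=sp−y≈1.804527; I≈22.253177, D=e−e_prev≈-0.192009; u=1/4·1.804527+0·22.253177+5/4·(-0.192009)≈0.211121; next y=-1/10·0.195473+1/4·0.211121≈0.033233
n=12: y≈0.033233, sp=2, e=sp−y≈1.966767; I≈24.219944, D=e−e_prev≈0.162240; u=1/4·1.966767+0·24.219944+5/4·0.162240≈0.694492; next y=-1/10·0.033233+1/4·0.694492≈0.170300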